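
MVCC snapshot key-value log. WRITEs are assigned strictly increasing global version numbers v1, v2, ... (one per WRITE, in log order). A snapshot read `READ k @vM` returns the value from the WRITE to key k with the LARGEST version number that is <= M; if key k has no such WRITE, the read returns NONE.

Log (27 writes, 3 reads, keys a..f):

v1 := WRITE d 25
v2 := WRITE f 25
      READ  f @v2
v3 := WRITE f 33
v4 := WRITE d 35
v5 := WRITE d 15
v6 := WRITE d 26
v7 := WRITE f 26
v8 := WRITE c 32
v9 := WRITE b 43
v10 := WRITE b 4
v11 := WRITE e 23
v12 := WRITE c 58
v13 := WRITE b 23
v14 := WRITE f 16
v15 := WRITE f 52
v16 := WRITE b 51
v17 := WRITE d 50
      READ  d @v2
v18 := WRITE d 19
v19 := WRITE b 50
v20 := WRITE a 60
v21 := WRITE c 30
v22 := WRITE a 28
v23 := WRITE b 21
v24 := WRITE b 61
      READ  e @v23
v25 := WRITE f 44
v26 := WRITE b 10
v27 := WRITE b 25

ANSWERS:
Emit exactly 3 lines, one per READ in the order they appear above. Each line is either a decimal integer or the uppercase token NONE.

v1: WRITE d=25  (d history now [(1, 25)])
v2: WRITE f=25  (f history now [(2, 25)])
READ f @v2: history=[(2, 25)] -> pick v2 -> 25
v3: WRITE f=33  (f history now [(2, 25), (3, 33)])
v4: WRITE d=35  (d history now [(1, 25), (4, 35)])
v5: WRITE d=15  (d history now [(1, 25), (4, 35), (5, 15)])
v6: WRITE d=26  (d history now [(1, 25), (4, 35), (5, 15), (6, 26)])
v7: WRITE f=26  (f history now [(2, 25), (3, 33), (7, 26)])
v8: WRITE c=32  (c history now [(8, 32)])
v9: WRITE b=43  (b history now [(9, 43)])
v10: WRITE b=4  (b history now [(9, 43), (10, 4)])
v11: WRITE e=23  (e history now [(11, 23)])
v12: WRITE c=58  (c history now [(8, 32), (12, 58)])
v13: WRITE b=23  (b history now [(9, 43), (10, 4), (13, 23)])
v14: WRITE f=16  (f history now [(2, 25), (3, 33), (7, 26), (14, 16)])
v15: WRITE f=52  (f history now [(2, 25), (3, 33), (7, 26), (14, 16), (15, 52)])
v16: WRITE b=51  (b history now [(9, 43), (10, 4), (13, 23), (16, 51)])
v17: WRITE d=50  (d history now [(1, 25), (4, 35), (5, 15), (6, 26), (17, 50)])
READ d @v2: history=[(1, 25), (4, 35), (5, 15), (6, 26), (17, 50)] -> pick v1 -> 25
v18: WRITE d=19  (d history now [(1, 25), (4, 35), (5, 15), (6, 26), (17, 50), (18, 19)])
v19: WRITE b=50  (b history now [(9, 43), (10, 4), (13, 23), (16, 51), (19, 50)])
v20: WRITE a=60  (a history now [(20, 60)])
v21: WRITE c=30  (c history now [(8, 32), (12, 58), (21, 30)])
v22: WRITE a=28  (a history now [(20, 60), (22, 28)])
v23: WRITE b=21  (b history now [(9, 43), (10, 4), (13, 23), (16, 51), (19, 50), (23, 21)])
v24: WRITE b=61  (b history now [(9, 43), (10, 4), (13, 23), (16, 51), (19, 50), (23, 21), (24, 61)])
READ e @v23: history=[(11, 23)] -> pick v11 -> 23
v25: WRITE f=44  (f history now [(2, 25), (3, 33), (7, 26), (14, 16), (15, 52), (25, 44)])
v26: WRITE b=10  (b history now [(9, 43), (10, 4), (13, 23), (16, 51), (19, 50), (23, 21), (24, 61), (26, 10)])
v27: WRITE b=25  (b history now [(9, 43), (10, 4), (13, 23), (16, 51), (19, 50), (23, 21), (24, 61), (26, 10), (27, 25)])

Answer: 25
25
23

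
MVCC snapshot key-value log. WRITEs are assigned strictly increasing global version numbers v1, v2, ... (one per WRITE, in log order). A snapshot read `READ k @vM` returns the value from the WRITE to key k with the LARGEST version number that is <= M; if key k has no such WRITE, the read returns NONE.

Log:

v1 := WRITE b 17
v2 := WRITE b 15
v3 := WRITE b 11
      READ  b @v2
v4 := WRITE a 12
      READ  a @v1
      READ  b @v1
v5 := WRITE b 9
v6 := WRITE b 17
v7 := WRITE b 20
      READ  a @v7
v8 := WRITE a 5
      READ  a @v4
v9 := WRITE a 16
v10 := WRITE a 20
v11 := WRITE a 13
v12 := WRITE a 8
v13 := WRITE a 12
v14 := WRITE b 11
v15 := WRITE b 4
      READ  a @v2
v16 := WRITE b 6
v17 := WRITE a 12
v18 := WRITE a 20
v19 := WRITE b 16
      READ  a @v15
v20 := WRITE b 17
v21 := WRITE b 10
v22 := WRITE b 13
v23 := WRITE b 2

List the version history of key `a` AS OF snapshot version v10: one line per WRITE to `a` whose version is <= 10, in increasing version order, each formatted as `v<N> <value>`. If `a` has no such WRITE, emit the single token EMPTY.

Scan writes for key=a with version <= 10:
  v1 WRITE b 17 -> skip
  v2 WRITE b 15 -> skip
  v3 WRITE b 11 -> skip
  v4 WRITE a 12 -> keep
  v5 WRITE b 9 -> skip
  v6 WRITE b 17 -> skip
  v7 WRITE b 20 -> skip
  v8 WRITE a 5 -> keep
  v9 WRITE a 16 -> keep
  v10 WRITE a 20 -> keep
  v11 WRITE a 13 -> drop (> snap)
  v12 WRITE a 8 -> drop (> snap)
  v13 WRITE a 12 -> drop (> snap)
  v14 WRITE b 11 -> skip
  v15 WRITE b 4 -> skip
  v16 WRITE b 6 -> skip
  v17 WRITE a 12 -> drop (> snap)
  v18 WRITE a 20 -> drop (> snap)
  v19 WRITE b 16 -> skip
  v20 WRITE b 17 -> skip
  v21 WRITE b 10 -> skip
  v22 WRITE b 13 -> skip
  v23 WRITE b 2 -> skip
Collected: [(4, 12), (8, 5), (9, 16), (10, 20)]

Answer: v4 12
v8 5
v9 16
v10 20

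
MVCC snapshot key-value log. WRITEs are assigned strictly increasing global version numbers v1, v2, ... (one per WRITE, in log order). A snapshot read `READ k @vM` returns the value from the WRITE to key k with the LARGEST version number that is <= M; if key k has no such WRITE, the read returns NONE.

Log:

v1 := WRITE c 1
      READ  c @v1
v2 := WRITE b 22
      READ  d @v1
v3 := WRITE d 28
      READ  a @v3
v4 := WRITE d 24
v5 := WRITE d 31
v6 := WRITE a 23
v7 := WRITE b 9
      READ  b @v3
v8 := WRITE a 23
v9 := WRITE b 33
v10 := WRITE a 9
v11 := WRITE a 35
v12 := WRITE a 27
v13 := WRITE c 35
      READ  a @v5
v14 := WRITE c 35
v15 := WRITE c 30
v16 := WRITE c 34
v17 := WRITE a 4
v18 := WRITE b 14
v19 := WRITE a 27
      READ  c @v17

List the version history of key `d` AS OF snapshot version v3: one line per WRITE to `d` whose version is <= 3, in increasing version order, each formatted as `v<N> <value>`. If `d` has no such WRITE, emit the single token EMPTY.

Scan writes for key=d with version <= 3:
  v1 WRITE c 1 -> skip
  v2 WRITE b 22 -> skip
  v3 WRITE d 28 -> keep
  v4 WRITE d 24 -> drop (> snap)
  v5 WRITE d 31 -> drop (> snap)
  v6 WRITE a 23 -> skip
  v7 WRITE b 9 -> skip
  v8 WRITE a 23 -> skip
  v9 WRITE b 33 -> skip
  v10 WRITE a 9 -> skip
  v11 WRITE a 35 -> skip
  v12 WRITE a 27 -> skip
  v13 WRITE c 35 -> skip
  v14 WRITE c 35 -> skip
  v15 WRITE c 30 -> skip
  v16 WRITE c 34 -> skip
  v17 WRITE a 4 -> skip
  v18 WRITE b 14 -> skip
  v19 WRITE a 27 -> skip
Collected: [(3, 28)]

Answer: v3 28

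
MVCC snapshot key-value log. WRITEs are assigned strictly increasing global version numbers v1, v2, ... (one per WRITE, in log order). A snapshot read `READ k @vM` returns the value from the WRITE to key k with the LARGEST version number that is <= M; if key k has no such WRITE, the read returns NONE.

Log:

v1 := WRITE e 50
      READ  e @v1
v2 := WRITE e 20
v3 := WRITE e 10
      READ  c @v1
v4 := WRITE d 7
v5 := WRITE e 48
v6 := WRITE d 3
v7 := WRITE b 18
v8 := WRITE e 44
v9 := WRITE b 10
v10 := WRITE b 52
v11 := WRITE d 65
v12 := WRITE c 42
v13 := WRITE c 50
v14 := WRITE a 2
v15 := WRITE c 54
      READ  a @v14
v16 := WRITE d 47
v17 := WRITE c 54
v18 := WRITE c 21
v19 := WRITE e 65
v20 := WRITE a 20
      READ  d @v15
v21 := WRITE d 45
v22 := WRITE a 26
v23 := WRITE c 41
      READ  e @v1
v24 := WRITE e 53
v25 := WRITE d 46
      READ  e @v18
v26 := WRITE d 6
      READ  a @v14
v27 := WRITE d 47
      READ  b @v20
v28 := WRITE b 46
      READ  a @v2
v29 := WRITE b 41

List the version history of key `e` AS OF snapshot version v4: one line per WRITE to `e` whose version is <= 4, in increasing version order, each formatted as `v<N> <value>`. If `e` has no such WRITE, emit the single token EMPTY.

Answer: v1 50
v2 20
v3 10

Derivation:
Scan writes for key=e with version <= 4:
  v1 WRITE e 50 -> keep
  v2 WRITE e 20 -> keep
  v3 WRITE e 10 -> keep
  v4 WRITE d 7 -> skip
  v5 WRITE e 48 -> drop (> snap)
  v6 WRITE d 3 -> skip
  v7 WRITE b 18 -> skip
  v8 WRITE e 44 -> drop (> snap)
  v9 WRITE b 10 -> skip
  v10 WRITE b 52 -> skip
  v11 WRITE d 65 -> skip
  v12 WRITE c 42 -> skip
  v13 WRITE c 50 -> skip
  v14 WRITE a 2 -> skip
  v15 WRITE c 54 -> skip
  v16 WRITE d 47 -> skip
  v17 WRITE c 54 -> skip
  v18 WRITE c 21 -> skip
  v19 WRITE e 65 -> drop (> snap)
  v20 WRITE a 20 -> skip
  v21 WRITE d 45 -> skip
  v22 WRITE a 26 -> skip
  v23 WRITE c 41 -> skip
  v24 WRITE e 53 -> drop (> snap)
  v25 WRITE d 46 -> skip
  v26 WRITE d 6 -> skip
  v27 WRITE d 47 -> skip
  v28 WRITE b 46 -> skip
  v29 WRITE b 41 -> skip
Collected: [(1, 50), (2, 20), (3, 10)]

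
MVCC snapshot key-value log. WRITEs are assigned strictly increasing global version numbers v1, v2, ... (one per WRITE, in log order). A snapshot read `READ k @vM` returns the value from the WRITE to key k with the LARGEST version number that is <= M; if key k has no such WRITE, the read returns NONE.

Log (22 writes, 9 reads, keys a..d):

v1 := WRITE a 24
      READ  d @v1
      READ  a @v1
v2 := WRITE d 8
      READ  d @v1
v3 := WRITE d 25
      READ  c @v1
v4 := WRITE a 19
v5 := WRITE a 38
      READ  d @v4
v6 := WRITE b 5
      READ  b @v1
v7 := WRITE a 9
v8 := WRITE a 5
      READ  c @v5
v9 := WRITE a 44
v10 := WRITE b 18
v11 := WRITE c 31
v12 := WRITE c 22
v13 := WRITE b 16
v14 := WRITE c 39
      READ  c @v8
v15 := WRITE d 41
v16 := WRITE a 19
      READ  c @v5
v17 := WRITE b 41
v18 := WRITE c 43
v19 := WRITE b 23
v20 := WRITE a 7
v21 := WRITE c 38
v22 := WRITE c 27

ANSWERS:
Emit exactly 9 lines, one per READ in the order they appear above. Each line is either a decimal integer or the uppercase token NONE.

Answer: NONE
24
NONE
NONE
25
NONE
NONE
NONE
NONE

Derivation:
v1: WRITE a=24  (a history now [(1, 24)])
READ d @v1: history=[] -> no version <= 1 -> NONE
READ a @v1: history=[(1, 24)] -> pick v1 -> 24
v2: WRITE d=8  (d history now [(2, 8)])
READ d @v1: history=[(2, 8)] -> no version <= 1 -> NONE
v3: WRITE d=25  (d history now [(2, 8), (3, 25)])
READ c @v1: history=[] -> no version <= 1 -> NONE
v4: WRITE a=19  (a history now [(1, 24), (4, 19)])
v5: WRITE a=38  (a history now [(1, 24), (4, 19), (5, 38)])
READ d @v4: history=[(2, 8), (3, 25)] -> pick v3 -> 25
v6: WRITE b=5  (b history now [(6, 5)])
READ b @v1: history=[(6, 5)] -> no version <= 1 -> NONE
v7: WRITE a=9  (a history now [(1, 24), (4, 19), (5, 38), (7, 9)])
v8: WRITE a=5  (a history now [(1, 24), (4, 19), (5, 38), (7, 9), (8, 5)])
READ c @v5: history=[] -> no version <= 5 -> NONE
v9: WRITE a=44  (a history now [(1, 24), (4, 19), (5, 38), (7, 9), (8, 5), (9, 44)])
v10: WRITE b=18  (b history now [(6, 5), (10, 18)])
v11: WRITE c=31  (c history now [(11, 31)])
v12: WRITE c=22  (c history now [(11, 31), (12, 22)])
v13: WRITE b=16  (b history now [(6, 5), (10, 18), (13, 16)])
v14: WRITE c=39  (c history now [(11, 31), (12, 22), (14, 39)])
READ c @v8: history=[(11, 31), (12, 22), (14, 39)] -> no version <= 8 -> NONE
v15: WRITE d=41  (d history now [(2, 8), (3, 25), (15, 41)])
v16: WRITE a=19  (a history now [(1, 24), (4, 19), (5, 38), (7, 9), (8, 5), (9, 44), (16, 19)])
READ c @v5: history=[(11, 31), (12, 22), (14, 39)] -> no version <= 5 -> NONE
v17: WRITE b=41  (b history now [(6, 5), (10, 18), (13, 16), (17, 41)])
v18: WRITE c=43  (c history now [(11, 31), (12, 22), (14, 39), (18, 43)])
v19: WRITE b=23  (b history now [(6, 5), (10, 18), (13, 16), (17, 41), (19, 23)])
v20: WRITE a=7  (a history now [(1, 24), (4, 19), (5, 38), (7, 9), (8, 5), (9, 44), (16, 19), (20, 7)])
v21: WRITE c=38  (c history now [(11, 31), (12, 22), (14, 39), (18, 43), (21, 38)])
v22: WRITE c=27  (c history now [(11, 31), (12, 22), (14, 39), (18, 43), (21, 38), (22, 27)])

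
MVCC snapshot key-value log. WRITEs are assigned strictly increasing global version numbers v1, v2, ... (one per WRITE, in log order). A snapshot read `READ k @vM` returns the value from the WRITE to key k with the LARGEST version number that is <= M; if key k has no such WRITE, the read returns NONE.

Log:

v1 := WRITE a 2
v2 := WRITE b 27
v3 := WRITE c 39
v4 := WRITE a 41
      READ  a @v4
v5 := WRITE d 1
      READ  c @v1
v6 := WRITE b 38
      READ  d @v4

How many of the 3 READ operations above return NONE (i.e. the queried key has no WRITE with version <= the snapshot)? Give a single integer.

v1: WRITE a=2  (a history now [(1, 2)])
v2: WRITE b=27  (b history now [(2, 27)])
v3: WRITE c=39  (c history now [(3, 39)])
v4: WRITE a=41  (a history now [(1, 2), (4, 41)])
READ a @v4: history=[(1, 2), (4, 41)] -> pick v4 -> 41
v5: WRITE d=1  (d history now [(5, 1)])
READ c @v1: history=[(3, 39)] -> no version <= 1 -> NONE
v6: WRITE b=38  (b history now [(2, 27), (6, 38)])
READ d @v4: history=[(5, 1)] -> no version <= 4 -> NONE
Read results in order: ['41', 'NONE', 'NONE']
NONE count = 2

Answer: 2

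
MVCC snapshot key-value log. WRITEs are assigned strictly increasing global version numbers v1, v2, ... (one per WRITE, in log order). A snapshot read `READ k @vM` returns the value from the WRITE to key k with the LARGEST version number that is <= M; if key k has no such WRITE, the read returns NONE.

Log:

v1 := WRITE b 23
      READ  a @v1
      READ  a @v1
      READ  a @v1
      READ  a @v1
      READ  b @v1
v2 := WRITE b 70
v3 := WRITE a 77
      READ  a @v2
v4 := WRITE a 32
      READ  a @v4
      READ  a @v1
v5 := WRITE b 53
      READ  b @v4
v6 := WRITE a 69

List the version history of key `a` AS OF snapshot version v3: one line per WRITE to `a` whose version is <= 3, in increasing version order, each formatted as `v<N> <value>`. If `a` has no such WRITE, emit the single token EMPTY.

Scan writes for key=a with version <= 3:
  v1 WRITE b 23 -> skip
  v2 WRITE b 70 -> skip
  v3 WRITE a 77 -> keep
  v4 WRITE a 32 -> drop (> snap)
  v5 WRITE b 53 -> skip
  v6 WRITE a 69 -> drop (> snap)
Collected: [(3, 77)]

Answer: v3 77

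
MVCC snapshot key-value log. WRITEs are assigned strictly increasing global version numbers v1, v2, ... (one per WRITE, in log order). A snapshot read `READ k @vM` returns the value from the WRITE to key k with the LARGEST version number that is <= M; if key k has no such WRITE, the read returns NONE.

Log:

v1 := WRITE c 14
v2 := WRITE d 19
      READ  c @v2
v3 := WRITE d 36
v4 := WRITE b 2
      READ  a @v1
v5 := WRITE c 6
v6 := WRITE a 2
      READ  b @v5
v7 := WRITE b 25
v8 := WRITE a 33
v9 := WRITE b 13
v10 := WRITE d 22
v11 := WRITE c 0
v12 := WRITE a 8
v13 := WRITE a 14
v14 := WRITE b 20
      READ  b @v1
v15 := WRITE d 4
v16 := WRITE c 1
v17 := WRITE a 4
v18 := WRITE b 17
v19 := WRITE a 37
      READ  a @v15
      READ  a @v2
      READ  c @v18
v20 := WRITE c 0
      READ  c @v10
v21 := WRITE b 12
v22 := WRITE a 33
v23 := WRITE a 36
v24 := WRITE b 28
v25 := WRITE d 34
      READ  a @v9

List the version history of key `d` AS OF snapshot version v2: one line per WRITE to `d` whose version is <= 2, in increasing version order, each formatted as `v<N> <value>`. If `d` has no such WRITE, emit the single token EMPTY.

Scan writes for key=d with version <= 2:
  v1 WRITE c 14 -> skip
  v2 WRITE d 19 -> keep
  v3 WRITE d 36 -> drop (> snap)
  v4 WRITE b 2 -> skip
  v5 WRITE c 6 -> skip
  v6 WRITE a 2 -> skip
  v7 WRITE b 25 -> skip
  v8 WRITE a 33 -> skip
  v9 WRITE b 13 -> skip
  v10 WRITE d 22 -> drop (> snap)
  v11 WRITE c 0 -> skip
  v12 WRITE a 8 -> skip
  v13 WRITE a 14 -> skip
  v14 WRITE b 20 -> skip
  v15 WRITE d 4 -> drop (> snap)
  v16 WRITE c 1 -> skip
  v17 WRITE a 4 -> skip
  v18 WRITE b 17 -> skip
  v19 WRITE a 37 -> skip
  v20 WRITE c 0 -> skip
  v21 WRITE b 12 -> skip
  v22 WRITE a 33 -> skip
  v23 WRITE a 36 -> skip
  v24 WRITE b 28 -> skip
  v25 WRITE d 34 -> drop (> snap)
Collected: [(2, 19)]

Answer: v2 19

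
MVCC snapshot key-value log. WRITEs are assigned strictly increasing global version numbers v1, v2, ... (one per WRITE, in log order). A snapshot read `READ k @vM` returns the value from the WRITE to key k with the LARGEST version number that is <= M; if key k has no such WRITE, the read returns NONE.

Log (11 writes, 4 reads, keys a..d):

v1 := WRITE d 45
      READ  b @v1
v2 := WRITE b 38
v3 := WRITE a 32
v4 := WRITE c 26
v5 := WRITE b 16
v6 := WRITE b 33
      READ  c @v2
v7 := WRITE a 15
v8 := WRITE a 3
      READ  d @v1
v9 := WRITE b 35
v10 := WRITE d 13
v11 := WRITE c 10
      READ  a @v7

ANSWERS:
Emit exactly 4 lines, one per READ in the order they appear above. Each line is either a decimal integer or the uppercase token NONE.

v1: WRITE d=45  (d history now [(1, 45)])
READ b @v1: history=[] -> no version <= 1 -> NONE
v2: WRITE b=38  (b history now [(2, 38)])
v3: WRITE a=32  (a history now [(3, 32)])
v4: WRITE c=26  (c history now [(4, 26)])
v5: WRITE b=16  (b history now [(2, 38), (5, 16)])
v6: WRITE b=33  (b history now [(2, 38), (5, 16), (6, 33)])
READ c @v2: history=[(4, 26)] -> no version <= 2 -> NONE
v7: WRITE a=15  (a history now [(3, 32), (7, 15)])
v8: WRITE a=3  (a history now [(3, 32), (7, 15), (8, 3)])
READ d @v1: history=[(1, 45)] -> pick v1 -> 45
v9: WRITE b=35  (b history now [(2, 38), (5, 16), (6, 33), (9, 35)])
v10: WRITE d=13  (d history now [(1, 45), (10, 13)])
v11: WRITE c=10  (c history now [(4, 26), (11, 10)])
READ a @v7: history=[(3, 32), (7, 15), (8, 3)] -> pick v7 -> 15

Answer: NONE
NONE
45
15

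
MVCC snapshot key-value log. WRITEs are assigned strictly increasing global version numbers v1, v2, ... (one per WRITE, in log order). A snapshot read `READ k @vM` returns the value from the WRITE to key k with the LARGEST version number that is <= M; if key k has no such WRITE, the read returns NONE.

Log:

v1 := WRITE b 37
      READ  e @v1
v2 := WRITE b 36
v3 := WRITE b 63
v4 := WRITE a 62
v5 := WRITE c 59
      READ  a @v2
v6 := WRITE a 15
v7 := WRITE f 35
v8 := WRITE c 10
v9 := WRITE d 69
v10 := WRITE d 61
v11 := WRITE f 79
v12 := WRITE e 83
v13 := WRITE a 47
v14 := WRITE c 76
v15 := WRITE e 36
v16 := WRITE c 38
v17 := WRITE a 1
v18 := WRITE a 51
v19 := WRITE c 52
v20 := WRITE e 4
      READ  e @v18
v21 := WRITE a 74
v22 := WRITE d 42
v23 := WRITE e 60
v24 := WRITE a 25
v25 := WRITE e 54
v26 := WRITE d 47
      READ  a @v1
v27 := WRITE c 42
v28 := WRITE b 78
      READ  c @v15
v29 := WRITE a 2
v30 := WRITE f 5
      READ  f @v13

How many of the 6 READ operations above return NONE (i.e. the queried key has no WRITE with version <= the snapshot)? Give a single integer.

Answer: 3

Derivation:
v1: WRITE b=37  (b history now [(1, 37)])
READ e @v1: history=[] -> no version <= 1 -> NONE
v2: WRITE b=36  (b history now [(1, 37), (2, 36)])
v3: WRITE b=63  (b history now [(1, 37), (2, 36), (3, 63)])
v4: WRITE a=62  (a history now [(4, 62)])
v5: WRITE c=59  (c history now [(5, 59)])
READ a @v2: history=[(4, 62)] -> no version <= 2 -> NONE
v6: WRITE a=15  (a history now [(4, 62), (6, 15)])
v7: WRITE f=35  (f history now [(7, 35)])
v8: WRITE c=10  (c history now [(5, 59), (8, 10)])
v9: WRITE d=69  (d history now [(9, 69)])
v10: WRITE d=61  (d history now [(9, 69), (10, 61)])
v11: WRITE f=79  (f history now [(7, 35), (11, 79)])
v12: WRITE e=83  (e history now [(12, 83)])
v13: WRITE a=47  (a history now [(4, 62), (6, 15), (13, 47)])
v14: WRITE c=76  (c history now [(5, 59), (8, 10), (14, 76)])
v15: WRITE e=36  (e history now [(12, 83), (15, 36)])
v16: WRITE c=38  (c history now [(5, 59), (8, 10), (14, 76), (16, 38)])
v17: WRITE a=1  (a history now [(4, 62), (6, 15), (13, 47), (17, 1)])
v18: WRITE a=51  (a history now [(4, 62), (6, 15), (13, 47), (17, 1), (18, 51)])
v19: WRITE c=52  (c history now [(5, 59), (8, 10), (14, 76), (16, 38), (19, 52)])
v20: WRITE e=4  (e history now [(12, 83), (15, 36), (20, 4)])
READ e @v18: history=[(12, 83), (15, 36), (20, 4)] -> pick v15 -> 36
v21: WRITE a=74  (a history now [(4, 62), (6, 15), (13, 47), (17, 1), (18, 51), (21, 74)])
v22: WRITE d=42  (d history now [(9, 69), (10, 61), (22, 42)])
v23: WRITE e=60  (e history now [(12, 83), (15, 36), (20, 4), (23, 60)])
v24: WRITE a=25  (a history now [(4, 62), (6, 15), (13, 47), (17, 1), (18, 51), (21, 74), (24, 25)])
v25: WRITE e=54  (e history now [(12, 83), (15, 36), (20, 4), (23, 60), (25, 54)])
v26: WRITE d=47  (d history now [(9, 69), (10, 61), (22, 42), (26, 47)])
READ a @v1: history=[(4, 62), (6, 15), (13, 47), (17, 1), (18, 51), (21, 74), (24, 25)] -> no version <= 1 -> NONE
v27: WRITE c=42  (c history now [(5, 59), (8, 10), (14, 76), (16, 38), (19, 52), (27, 42)])
v28: WRITE b=78  (b history now [(1, 37), (2, 36), (3, 63), (28, 78)])
READ c @v15: history=[(5, 59), (8, 10), (14, 76), (16, 38), (19, 52), (27, 42)] -> pick v14 -> 76
v29: WRITE a=2  (a history now [(4, 62), (6, 15), (13, 47), (17, 1), (18, 51), (21, 74), (24, 25), (29, 2)])
v30: WRITE f=5  (f history now [(7, 35), (11, 79), (30, 5)])
READ f @v13: history=[(7, 35), (11, 79), (30, 5)] -> pick v11 -> 79
Read results in order: ['NONE', 'NONE', '36', 'NONE', '76', '79']
NONE count = 3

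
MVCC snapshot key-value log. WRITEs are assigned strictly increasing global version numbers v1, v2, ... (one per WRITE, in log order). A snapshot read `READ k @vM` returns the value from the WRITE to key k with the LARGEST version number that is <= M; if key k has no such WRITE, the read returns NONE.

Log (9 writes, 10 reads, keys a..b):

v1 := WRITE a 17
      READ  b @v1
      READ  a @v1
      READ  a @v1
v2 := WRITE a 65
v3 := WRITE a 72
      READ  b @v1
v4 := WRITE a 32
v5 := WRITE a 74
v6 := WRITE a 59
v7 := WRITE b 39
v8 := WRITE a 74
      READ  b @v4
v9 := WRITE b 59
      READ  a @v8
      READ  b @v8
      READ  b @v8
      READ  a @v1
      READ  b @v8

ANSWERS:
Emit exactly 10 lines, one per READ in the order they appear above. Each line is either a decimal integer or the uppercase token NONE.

Answer: NONE
17
17
NONE
NONE
74
39
39
17
39

Derivation:
v1: WRITE a=17  (a history now [(1, 17)])
READ b @v1: history=[] -> no version <= 1 -> NONE
READ a @v1: history=[(1, 17)] -> pick v1 -> 17
READ a @v1: history=[(1, 17)] -> pick v1 -> 17
v2: WRITE a=65  (a history now [(1, 17), (2, 65)])
v3: WRITE a=72  (a history now [(1, 17), (2, 65), (3, 72)])
READ b @v1: history=[] -> no version <= 1 -> NONE
v4: WRITE a=32  (a history now [(1, 17), (2, 65), (3, 72), (4, 32)])
v5: WRITE a=74  (a history now [(1, 17), (2, 65), (3, 72), (4, 32), (5, 74)])
v6: WRITE a=59  (a history now [(1, 17), (2, 65), (3, 72), (4, 32), (5, 74), (6, 59)])
v7: WRITE b=39  (b history now [(7, 39)])
v8: WRITE a=74  (a history now [(1, 17), (2, 65), (3, 72), (4, 32), (5, 74), (6, 59), (8, 74)])
READ b @v4: history=[(7, 39)] -> no version <= 4 -> NONE
v9: WRITE b=59  (b history now [(7, 39), (9, 59)])
READ a @v8: history=[(1, 17), (2, 65), (3, 72), (4, 32), (5, 74), (6, 59), (8, 74)] -> pick v8 -> 74
READ b @v8: history=[(7, 39), (9, 59)] -> pick v7 -> 39
READ b @v8: history=[(7, 39), (9, 59)] -> pick v7 -> 39
READ a @v1: history=[(1, 17), (2, 65), (3, 72), (4, 32), (5, 74), (6, 59), (8, 74)] -> pick v1 -> 17
READ b @v8: history=[(7, 39), (9, 59)] -> pick v7 -> 39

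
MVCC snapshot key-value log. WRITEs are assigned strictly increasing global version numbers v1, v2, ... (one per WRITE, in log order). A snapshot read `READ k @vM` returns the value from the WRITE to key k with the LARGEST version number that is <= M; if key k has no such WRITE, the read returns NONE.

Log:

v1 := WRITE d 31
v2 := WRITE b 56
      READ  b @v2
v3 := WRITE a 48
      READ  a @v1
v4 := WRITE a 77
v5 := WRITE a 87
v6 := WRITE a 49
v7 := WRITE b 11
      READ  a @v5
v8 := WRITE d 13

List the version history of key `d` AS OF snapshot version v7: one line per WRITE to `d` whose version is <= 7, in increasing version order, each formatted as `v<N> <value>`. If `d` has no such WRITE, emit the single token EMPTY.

Answer: v1 31

Derivation:
Scan writes for key=d with version <= 7:
  v1 WRITE d 31 -> keep
  v2 WRITE b 56 -> skip
  v3 WRITE a 48 -> skip
  v4 WRITE a 77 -> skip
  v5 WRITE a 87 -> skip
  v6 WRITE a 49 -> skip
  v7 WRITE b 11 -> skip
  v8 WRITE d 13 -> drop (> snap)
Collected: [(1, 31)]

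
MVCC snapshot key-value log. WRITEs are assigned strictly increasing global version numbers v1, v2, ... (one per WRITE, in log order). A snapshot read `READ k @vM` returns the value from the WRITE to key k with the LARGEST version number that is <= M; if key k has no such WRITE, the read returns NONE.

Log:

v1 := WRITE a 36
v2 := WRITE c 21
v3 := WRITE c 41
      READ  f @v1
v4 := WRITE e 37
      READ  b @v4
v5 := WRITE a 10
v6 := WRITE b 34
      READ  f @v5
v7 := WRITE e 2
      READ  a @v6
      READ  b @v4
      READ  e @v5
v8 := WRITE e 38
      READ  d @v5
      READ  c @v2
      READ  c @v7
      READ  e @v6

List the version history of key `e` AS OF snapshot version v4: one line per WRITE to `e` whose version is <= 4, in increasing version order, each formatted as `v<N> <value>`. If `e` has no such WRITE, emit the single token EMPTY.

Answer: v4 37

Derivation:
Scan writes for key=e with version <= 4:
  v1 WRITE a 36 -> skip
  v2 WRITE c 21 -> skip
  v3 WRITE c 41 -> skip
  v4 WRITE e 37 -> keep
  v5 WRITE a 10 -> skip
  v6 WRITE b 34 -> skip
  v7 WRITE e 2 -> drop (> snap)
  v8 WRITE e 38 -> drop (> snap)
Collected: [(4, 37)]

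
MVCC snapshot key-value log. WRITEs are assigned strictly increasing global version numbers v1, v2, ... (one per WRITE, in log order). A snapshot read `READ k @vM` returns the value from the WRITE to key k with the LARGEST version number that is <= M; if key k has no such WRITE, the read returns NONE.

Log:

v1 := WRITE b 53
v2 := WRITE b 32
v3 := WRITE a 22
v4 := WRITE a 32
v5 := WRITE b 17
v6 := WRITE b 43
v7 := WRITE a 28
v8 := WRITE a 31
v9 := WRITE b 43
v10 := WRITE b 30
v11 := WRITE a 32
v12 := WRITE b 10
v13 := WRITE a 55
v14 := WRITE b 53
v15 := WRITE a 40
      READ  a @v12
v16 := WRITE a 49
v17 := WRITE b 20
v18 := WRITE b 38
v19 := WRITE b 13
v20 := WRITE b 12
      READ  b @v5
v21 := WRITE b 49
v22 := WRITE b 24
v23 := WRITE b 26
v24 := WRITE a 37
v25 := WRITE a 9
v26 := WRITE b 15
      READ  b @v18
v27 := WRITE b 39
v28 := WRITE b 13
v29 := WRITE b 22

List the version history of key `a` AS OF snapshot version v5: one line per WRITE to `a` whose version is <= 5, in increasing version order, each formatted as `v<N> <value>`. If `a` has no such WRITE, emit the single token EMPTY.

Scan writes for key=a with version <= 5:
  v1 WRITE b 53 -> skip
  v2 WRITE b 32 -> skip
  v3 WRITE a 22 -> keep
  v4 WRITE a 32 -> keep
  v5 WRITE b 17 -> skip
  v6 WRITE b 43 -> skip
  v7 WRITE a 28 -> drop (> snap)
  v8 WRITE a 31 -> drop (> snap)
  v9 WRITE b 43 -> skip
  v10 WRITE b 30 -> skip
  v11 WRITE a 32 -> drop (> snap)
  v12 WRITE b 10 -> skip
  v13 WRITE a 55 -> drop (> snap)
  v14 WRITE b 53 -> skip
  v15 WRITE a 40 -> drop (> snap)
  v16 WRITE a 49 -> drop (> snap)
  v17 WRITE b 20 -> skip
  v18 WRITE b 38 -> skip
  v19 WRITE b 13 -> skip
  v20 WRITE b 12 -> skip
  v21 WRITE b 49 -> skip
  v22 WRITE b 24 -> skip
  v23 WRITE b 26 -> skip
  v24 WRITE a 37 -> drop (> snap)
  v25 WRITE a 9 -> drop (> snap)
  v26 WRITE b 15 -> skip
  v27 WRITE b 39 -> skip
  v28 WRITE b 13 -> skip
  v29 WRITE b 22 -> skip
Collected: [(3, 22), (4, 32)]

Answer: v3 22
v4 32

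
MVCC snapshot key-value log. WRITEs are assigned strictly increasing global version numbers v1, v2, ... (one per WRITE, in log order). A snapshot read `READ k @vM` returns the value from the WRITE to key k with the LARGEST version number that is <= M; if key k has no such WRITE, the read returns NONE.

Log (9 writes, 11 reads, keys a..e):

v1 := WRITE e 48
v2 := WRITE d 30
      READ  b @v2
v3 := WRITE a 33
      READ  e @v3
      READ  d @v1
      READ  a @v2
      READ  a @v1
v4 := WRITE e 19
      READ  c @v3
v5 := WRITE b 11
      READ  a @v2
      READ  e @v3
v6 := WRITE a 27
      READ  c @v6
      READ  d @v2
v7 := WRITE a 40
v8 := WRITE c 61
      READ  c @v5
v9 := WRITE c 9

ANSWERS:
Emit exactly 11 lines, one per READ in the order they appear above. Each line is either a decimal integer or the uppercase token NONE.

Answer: NONE
48
NONE
NONE
NONE
NONE
NONE
48
NONE
30
NONE

Derivation:
v1: WRITE e=48  (e history now [(1, 48)])
v2: WRITE d=30  (d history now [(2, 30)])
READ b @v2: history=[] -> no version <= 2 -> NONE
v3: WRITE a=33  (a history now [(3, 33)])
READ e @v3: history=[(1, 48)] -> pick v1 -> 48
READ d @v1: history=[(2, 30)] -> no version <= 1 -> NONE
READ a @v2: history=[(3, 33)] -> no version <= 2 -> NONE
READ a @v1: history=[(3, 33)] -> no version <= 1 -> NONE
v4: WRITE e=19  (e history now [(1, 48), (4, 19)])
READ c @v3: history=[] -> no version <= 3 -> NONE
v5: WRITE b=11  (b history now [(5, 11)])
READ a @v2: history=[(3, 33)] -> no version <= 2 -> NONE
READ e @v3: history=[(1, 48), (4, 19)] -> pick v1 -> 48
v6: WRITE a=27  (a history now [(3, 33), (6, 27)])
READ c @v6: history=[] -> no version <= 6 -> NONE
READ d @v2: history=[(2, 30)] -> pick v2 -> 30
v7: WRITE a=40  (a history now [(3, 33), (6, 27), (7, 40)])
v8: WRITE c=61  (c history now [(8, 61)])
READ c @v5: history=[(8, 61)] -> no version <= 5 -> NONE
v9: WRITE c=9  (c history now [(8, 61), (9, 9)])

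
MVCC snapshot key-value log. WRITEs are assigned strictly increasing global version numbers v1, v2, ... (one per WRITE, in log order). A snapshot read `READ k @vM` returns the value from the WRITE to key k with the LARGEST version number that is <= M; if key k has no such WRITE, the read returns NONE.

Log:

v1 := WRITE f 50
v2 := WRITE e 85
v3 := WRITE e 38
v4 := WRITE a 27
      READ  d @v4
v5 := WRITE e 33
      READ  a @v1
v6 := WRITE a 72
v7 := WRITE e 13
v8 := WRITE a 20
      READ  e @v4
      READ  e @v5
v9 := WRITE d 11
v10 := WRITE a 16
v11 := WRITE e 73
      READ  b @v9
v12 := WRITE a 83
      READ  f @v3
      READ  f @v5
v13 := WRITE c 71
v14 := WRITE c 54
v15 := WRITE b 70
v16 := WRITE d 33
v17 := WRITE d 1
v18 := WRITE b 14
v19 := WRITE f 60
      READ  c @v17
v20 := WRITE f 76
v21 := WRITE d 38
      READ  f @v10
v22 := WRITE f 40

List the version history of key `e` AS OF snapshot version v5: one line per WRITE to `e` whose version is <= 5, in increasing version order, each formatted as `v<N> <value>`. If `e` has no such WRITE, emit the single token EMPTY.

Scan writes for key=e with version <= 5:
  v1 WRITE f 50 -> skip
  v2 WRITE e 85 -> keep
  v3 WRITE e 38 -> keep
  v4 WRITE a 27 -> skip
  v5 WRITE e 33 -> keep
  v6 WRITE a 72 -> skip
  v7 WRITE e 13 -> drop (> snap)
  v8 WRITE a 20 -> skip
  v9 WRITE d 11 -> skip
  v10 WRITE a 16 -> skip
  v11 WRITE e 73 -> drop (> snap)
  v12 WRITE a 83 -> skip
  v13 WRITE c 71 -> skip
  v14 WRITE c 54 -> skip
  v15 WRITE b 70 -> skip
  v16 WRITE d 33 -> skip
  v17 WRITE d 1 -> skip
  v18 WRITE b 14 -> skip
  v19 WRITE f 60 -> skip
  v20 WRITE f 76 -> skip
  v21 WRITE d 38 -> skip
  v22 WRITE f 40 -> skip
Collected: [(2, 85), (3, 38), (5, 33)]

Answer: v2 85
v3 38
v5 33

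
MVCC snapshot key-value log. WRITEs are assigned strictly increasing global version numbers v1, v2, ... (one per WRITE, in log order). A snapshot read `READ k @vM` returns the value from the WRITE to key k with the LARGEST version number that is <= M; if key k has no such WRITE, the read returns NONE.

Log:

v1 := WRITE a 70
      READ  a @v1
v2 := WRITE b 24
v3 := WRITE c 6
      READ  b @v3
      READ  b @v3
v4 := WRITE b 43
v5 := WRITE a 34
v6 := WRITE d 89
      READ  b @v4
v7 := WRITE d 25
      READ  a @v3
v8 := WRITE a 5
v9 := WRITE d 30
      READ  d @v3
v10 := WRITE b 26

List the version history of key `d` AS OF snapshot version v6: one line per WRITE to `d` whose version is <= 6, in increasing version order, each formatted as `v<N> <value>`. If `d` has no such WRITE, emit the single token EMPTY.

Answer: v6 89

Derivation:
Scan writes for key=d with version <= 6:
  v1 WRITE a 70 -> skip
  v2 WRITE b 24 -> skip
  v3 WRITE c 6 -> skip
  v4 WRITE b 43 -> skip
  v5 WRITE a 34 -> skip
  v6 WRITE d 89 -> keep
  v7 WRITE d 25 -> drop (> snap)
  v8 WRITE a 5 -> skip
  v9 WRITE d 30 -> drop (> snap)
  v10 WRITE b 26 -> skip
Collected: [(6, 89)]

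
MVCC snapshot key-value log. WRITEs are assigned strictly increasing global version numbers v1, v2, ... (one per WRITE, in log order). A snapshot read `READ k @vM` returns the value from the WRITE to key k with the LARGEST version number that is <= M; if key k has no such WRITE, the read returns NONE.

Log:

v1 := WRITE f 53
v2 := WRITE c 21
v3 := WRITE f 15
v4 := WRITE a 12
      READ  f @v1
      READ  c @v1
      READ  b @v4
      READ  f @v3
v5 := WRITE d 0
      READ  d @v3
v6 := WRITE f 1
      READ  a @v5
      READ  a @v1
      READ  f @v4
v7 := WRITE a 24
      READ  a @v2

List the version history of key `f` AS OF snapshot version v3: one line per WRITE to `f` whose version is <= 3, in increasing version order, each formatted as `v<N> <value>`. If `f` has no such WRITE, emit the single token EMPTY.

Answer: v1 53
v3 15

Derivation:
Scan writes for key=f with version <= 3:
  v1 WRITE f 53 -> keep
  v2 WRITE c 21 -> skip
  v3 WRITE f 15 -> keep
  v4 WRITE a 12 -> skip
  v5 WRITE d 0 -> skip
  v6 WRITE f 1 -> drop (> snap)
  v7 WRITE a 24 -> skip
Collected: [(1, 53), (3, 15)]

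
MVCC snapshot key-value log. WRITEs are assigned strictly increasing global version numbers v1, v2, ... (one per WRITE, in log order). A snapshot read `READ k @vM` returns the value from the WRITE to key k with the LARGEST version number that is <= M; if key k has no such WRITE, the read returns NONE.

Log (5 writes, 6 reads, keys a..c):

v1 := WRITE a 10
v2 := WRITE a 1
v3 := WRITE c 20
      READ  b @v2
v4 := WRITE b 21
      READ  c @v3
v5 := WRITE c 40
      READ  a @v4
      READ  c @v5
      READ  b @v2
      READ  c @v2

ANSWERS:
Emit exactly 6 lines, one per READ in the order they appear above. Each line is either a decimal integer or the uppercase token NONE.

v1: WRITE a=10  (a history now [(1, 10)])
v2: WRITE a=1  (a history now [(1, 10), (2, 1)])
v3: WRITE c=20  (c history now [(3, 20)])
READ b @v2: history=[] -> no version <= 2 -> NONE
v4: WRITE b=21  (b history now [(4, 21)])
READ c @v3: history=[(3, 20)] -> pick v3 -> 20
v5: WRITE c=40  (c history now [(3, 20), (5, 40)])
READ a @v4: history=[(1, 10), (2, 1)] -> pick v2 -> 1
READ c @v5: history=[(3, 20), (5, 40)] -> pick v5 -> 40
READ b @v2: history=[(4, 21)] -> no version <= 2 -> NONE
READ c @v2: history=[(3, 20), (5, 40)] -> no version <= 2 -> NONE

Answer: NONE
20
1
40
NONE
NONE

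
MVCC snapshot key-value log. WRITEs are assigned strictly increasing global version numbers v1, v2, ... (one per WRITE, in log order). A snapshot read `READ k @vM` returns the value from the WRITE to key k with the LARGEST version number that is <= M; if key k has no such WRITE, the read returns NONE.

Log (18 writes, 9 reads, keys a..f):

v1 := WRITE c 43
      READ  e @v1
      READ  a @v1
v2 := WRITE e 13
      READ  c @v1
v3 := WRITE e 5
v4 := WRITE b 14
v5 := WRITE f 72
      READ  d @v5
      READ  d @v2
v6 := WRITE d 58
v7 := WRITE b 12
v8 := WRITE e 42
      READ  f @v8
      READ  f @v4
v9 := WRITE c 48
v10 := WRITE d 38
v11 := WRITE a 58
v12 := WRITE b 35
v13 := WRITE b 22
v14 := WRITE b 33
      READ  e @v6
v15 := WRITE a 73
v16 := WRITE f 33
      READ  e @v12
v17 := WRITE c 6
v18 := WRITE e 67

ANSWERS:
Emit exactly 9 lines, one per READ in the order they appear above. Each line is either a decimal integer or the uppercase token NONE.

v1: WRITE c=43  (c history now [(1, 43)])
READ e @v1: history=[] -> no version <= 1 -> NONE
READ a @v1: history=[] -> no version <= 1 -> NONE
v2: WRITE e=13  (e history now [(2, 13)])
READ c @v1: history=[(1, 43)] -> pick v1 -> 43
v3: WRITE e=5  (e history now [(2, 13), (3, 5)])
v4: WRITE b=14  (b history now [(4, 14)])
v5: WRITE f=72  (f history now [(5, 72)])
READ d @v5: history=[] -> no version <= 5 -> NONE
READ d @v2: history=[] -> no version <= 2 -> NONE
v6: WRITE d=58  (d history now [(6, 58)])
v7: WRITE b=12  (b history now [(4, 14), (7, 12)])
v8: WRITE e=42  (e history now [(2, 13), (3, 5), (8, 42)])
READ f @v8: history=[(5, 72)] -> pick v5 -> 72
READ f @v4: history=[(5, 72)] -> no version <= 4 -> NONE
v9: WRITE c=48  (c history now [(1, 43), (9, 48)])
v10: WRITE d=38  (d history now [(6, 58), (10, 38)])
v11: WRITE a=58  (a history now [(11, 58)])
v12: WRITE b=35  (b history now [(4, 14), (7, 12), (12, 35)])
v13: WRITE b=22  (b history now [(4, 14), (7, 12), (12, 35), (13, 22)])
v14: WRITE b=33  (b history now [(4, 14), (7, 12), (12, 35), (13, 22), (14, 33)])
READ e @v6: history=[(2, 13), (3, 5), (8, 42)] -> pick v3 -> 5
v15: WRITE a=73  (a history now [(11, 58), (15, 73)])
v16: WRITE f=33  (f history now [(5, 72), (16, 33)])
READ e @v12: history=[(2, 13), (3, 5), (8, 42)] -> pick v8 -> 42
v17: WRITE c=6  (c history now [(1, 43), (9, 48), (17, 6)])
v18: WRITE e=67  (e history now [(2, 13), (3, 5), (8, 42), (18, 67)])

Answer: NONE
NONE
43
NONE
NONE
72
NONE
5
42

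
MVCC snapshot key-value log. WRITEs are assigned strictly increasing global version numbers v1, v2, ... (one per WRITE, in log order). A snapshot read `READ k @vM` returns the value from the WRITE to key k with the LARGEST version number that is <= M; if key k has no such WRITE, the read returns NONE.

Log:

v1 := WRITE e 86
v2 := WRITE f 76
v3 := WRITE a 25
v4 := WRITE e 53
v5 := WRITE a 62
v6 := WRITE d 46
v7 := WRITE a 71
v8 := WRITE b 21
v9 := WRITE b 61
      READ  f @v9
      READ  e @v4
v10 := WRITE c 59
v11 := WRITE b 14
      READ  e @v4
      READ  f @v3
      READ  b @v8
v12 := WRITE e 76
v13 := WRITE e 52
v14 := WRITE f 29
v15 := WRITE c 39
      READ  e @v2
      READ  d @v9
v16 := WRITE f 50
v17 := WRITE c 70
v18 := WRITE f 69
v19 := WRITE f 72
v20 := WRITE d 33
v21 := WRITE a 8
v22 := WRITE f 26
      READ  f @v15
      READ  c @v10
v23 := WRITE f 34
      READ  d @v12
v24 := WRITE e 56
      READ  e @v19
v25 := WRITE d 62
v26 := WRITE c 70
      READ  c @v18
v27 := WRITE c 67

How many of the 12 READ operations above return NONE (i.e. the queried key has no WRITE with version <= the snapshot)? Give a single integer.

Answer: 0

Derivation:
v1: WRITE e=86  (e history now [(1, 86)])
v2: WRITE f=76  (f history now [(2, 76)])
v3: WRITE a=25  (a history now [(3, 25)])
v4: WRITE e=53  (e history now [(1, 86), (4, 53)])
v5: WRITE a=62  (a history now [(3, 25), (5, 62)])
v6: WRITE d=46  (d history now [(6, 46)])
v7: WRITE a=71  (a history now [(3, 25), (5, 62), (7, 71)])
v8: WRITE b=21  (b history now [(8, 21)])
v9: WRITE b=61  (b history now [(8, 21), (9, 61)])
READ f @v9: history=[(2, 76)] -> pick v2 -> 76
READ e @v4: history=[(1, 86), (4, 53)] -> pick v4 -> 53
v10: WRITE c=59  (c history now [(10, 59)])
v11: WRITE b=14  (b history now [(8, 21), (9, 61), (11, 14)])
READ e @v4: history=[(1, 86), (4, 53)] -> pick v4 -> 53
READ f @v3: history=[(2, 76)] -> pick v2 -> 76
READ b @v8: history=[(8, 21), (9, 61), (11, 14)] -> pick v8 -> 21
v12: WRITE e=76  (e history now [(1, 86), (4, 53), (12, 76)])
v13: WRITE e=52  (e history now [(1, 86), (4, 53), (12, 76), (13, 52)])
v14: WRITE f=29  (f history now [(2, 76), (14, 29)])
v15: WRITE c=39  (c history now [(10, 59), (15, 39)])
READ e @v2: history=[(1, 86), (4, 53), (12, 76), (13, 52)] -> pick v1 -> 86
READ d @v9: history=[(6, 46)] -> pick v6 -> 46
v16: WRITE f=50  (f history now [(2, 76), (14, 29), (16, 50)])
v17: WRITE c=70  (c history now [(10, 59), (15, 39), (17, 70)])
v18: WRITE f=69  (f history now [(2, 76), (14, 29), (16, 50), (18, 69)])
v19: WRITE f=72  (f history now [(2, 76), (14, 29), (16, 50), (18, 69), (19, 72)])
v20: WRITE d=33  (d history now [(6, 46), (20, 33)])
v21: WRITE a=8  (a history now [(3, 25), (5, 62), (7, 71), (21, 8)])
v22: WRITE f=26  (f history now [(2, 76), (14, 29), (16, 50), (18, 69), (19, 72), (22, 26)])
READ f @v15: history=[(2, 76), (14, 29), (16, 50), (18, 69), (19, 72), (22, 26)] -> pick v14 -> 29
READ c @v10: history=[(10, 59), (15, 39), (17, 70)] -> pick v10 -> 59
v23: WRITE f=34  (f history now [(2, 76), (14, 29), (16, 50), (18, 69), (19, 72), (22, 26), (23, 34)])
READ d @v12: history=[(6, 46), (20, 33)] -> pick v6 -> 46
v24: WRITE e=56  (e history now [(1, 86), (4, 53), (12, 76), (13, 52), (24, 56)])
READ e @v19: history=[(1, 86), (4, 53), (12, 76), (13, 52), (24, 56)] -> pick v13 -> 52
v25: WRITE d=62  (d history now [(6, 46), (20, 33), (25, 62)])
v26: WRITE c=70  (c history now [(10, 59), (15, 39), (17, 70), (26, 70)])
READ c @v18: history=[(10, 59), (15, 39), (17, 70), (26, 70)] -> pick v17 -> 70
v27: WRITE c=67  (c history now [(10, 59), (15, 39), (17, 70), (26, 70), (27, 67)])
Read results in order: ['76', '53', '53', '76', '21', '86', '46', '29', '59', '46', '52', '70']
NONE count = 0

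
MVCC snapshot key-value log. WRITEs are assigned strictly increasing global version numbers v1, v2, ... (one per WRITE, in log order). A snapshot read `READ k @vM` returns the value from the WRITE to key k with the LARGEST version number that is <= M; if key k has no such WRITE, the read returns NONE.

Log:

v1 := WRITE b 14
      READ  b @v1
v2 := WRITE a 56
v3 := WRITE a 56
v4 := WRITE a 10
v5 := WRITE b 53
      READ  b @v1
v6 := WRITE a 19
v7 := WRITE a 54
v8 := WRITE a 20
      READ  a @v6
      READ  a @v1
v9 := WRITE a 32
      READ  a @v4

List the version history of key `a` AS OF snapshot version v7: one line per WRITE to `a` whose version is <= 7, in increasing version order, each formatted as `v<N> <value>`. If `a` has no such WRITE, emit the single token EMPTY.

Answer: v2 56
v3 56
v4 10
v6 19
v7 54

Derivation:
Scan writes for key=a with version <= 7:
  v1 WRITE b 14 -> skip
  v2 WRITE a 56 -> keep
  v3 WRITE a 56 -> keep
  v4 WRITE a 10 -> keep
  v5 WRITE b 53 -> skip
  v6 WRITE a 19 -> keep
  v7 WRITE a 54 -> keep
  v8 WRITE a 20 -> drop (> snap)
  v9 WRITE a 32 -> drop (> snap)
Collected: [(2, 56), (3, 56), (4, 10), (6, 19), (7, 54)]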